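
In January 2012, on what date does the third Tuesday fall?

January 17, 2012

January 1, 2012 is a Sunday.
The first Tuesday is therefore January 3 (2 days later).
The third Tuesday is 3 + 2×7 = January 17.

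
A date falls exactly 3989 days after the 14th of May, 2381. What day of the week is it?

Wednesday

First find the weekday of May 14, 2381. Doomsday rule: the anchor day for the 2300s is Wednesday. For year 81: 81÷12 = 6 r 9, and 9÷4 = 2, so 6+9+2 = 17.
Wednesday + 17 ≡ Saturday — that's 2381's doomsday.
In May the doomsday date is May 9.
May 14 is 5 days after May 9; 5 mod 7 = 5, so Saturday + 5 = Thursday.
3989 mod 7 = 6, so 3989 days after a Thursday is Thursday + 6 = Wednesday.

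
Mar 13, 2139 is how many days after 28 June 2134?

Jun 28, 2134 → Jun 28, 2135: 365 days.
Jun 28, 2135 → Jun 28, 2136: 366 days (Feb 29, 2136 is in that span).
Jun 28, 2136 → Jun 28, 2137: 365 days.
Jun 28, 2137 → Jun 28, 2138: 365 days.
Jun 28, 2138 → Jul 28, 2138: 30 days (June has 30).
Jul 28, 2138 → Aug 28, 2138: 31 days (July has 31).
Aug 28, 2138 → Sep 28, 2138: 31 days (August has 31).
Sep 28, 2138 → Oct 28, 2138: 30 days (September has 30).
Oct 28, 2138 → Nov 28, 2138: 31 days (October has 31).
Nov 28, 2138 → Dec 28, 2138: 30 days (November has 30).
Dec 28, 2138 → Jan 28, 2139: 31 days (December has 31).
Jan 28, 2139 → Feb 28, 2139: 31 days (January has 31).
Feb 28, 2139 → Mar 13, 2139: 13 days.
Total: 1719 days.

1719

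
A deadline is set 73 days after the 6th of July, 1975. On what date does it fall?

Jul has 31 days: +26 → Aug 1, 1975 (47 left).
Aug has 31 days: +31 → Sep 1, 1975 (16 left).
+16 → Sep 17, 1975.

September 17, 1975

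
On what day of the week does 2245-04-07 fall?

Monday

Doomsday rule: the anchor day for the 2200s is Friday. For year 45: 45÷12 = 3 r 9, and 9÷4 = 2, so 3+9+2 = 14.
Friday + 14 ≡ Friday — that's 2245's doomsday.
In April the doomsday date is Apr 4.
Apr 7 is 3 days after Apr 4; 3 mod 7 = 3, so Friday + 3 = Monday.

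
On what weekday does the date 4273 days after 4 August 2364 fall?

Friday

Aug 4, 2364 is a Tuesday.
4273 mod 7 = 3, so 4273 days after a Tuesday is Tuesday + 3 = Friday.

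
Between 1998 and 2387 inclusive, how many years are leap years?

94

Multiples of 4 in [1998,2387]: 97.
Of those, multiples of 100: 4 (not leap unless ÷400).
Multiples of 400: 1.
Leap years = 97 − 4 + 1 = 94.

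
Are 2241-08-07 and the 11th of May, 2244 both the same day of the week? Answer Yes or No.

From Aug 7, 2241 to May 11, 2244 is 1008 days.
1008 mod 7 = 0, so they are the same weekday.
(Aug 7, 2241 is a Saturday; May 11, 2244 is a Saturday.)

Yes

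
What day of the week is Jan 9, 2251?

Doomsday rule: the anchor day for the 2200s is Friday. For year 51: 51÷12 = 4 r 3, and 3÷4 = 0, so 4+3+0 = 7.
Friday + 7 ≡ Friday — that's 2251's doomsday.
In January the doomsday date is Jan 3 (2251 is not a leap year).
Jan 9 is 6 days after Jan 3; 6 mod 7 = 6, so Friday + 6 = Thursday.

Thursday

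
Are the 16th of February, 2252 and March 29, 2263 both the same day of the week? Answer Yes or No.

From Feb 16, 2252 to Mar 29, 2263 is 4059 days.
4059 mod 7 = 6, so they are different weekdays.
(Feb 16, 2252 is a Monday; Mar 29, 2263 is a Sunday.)

No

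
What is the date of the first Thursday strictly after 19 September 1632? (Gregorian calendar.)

September 23, 1632

Sep 19, 1632 is a Sunday.
From Sunday to the next Thursday is 4 days.
Sep 19, 1632 + 4 = Sep 23, 1632.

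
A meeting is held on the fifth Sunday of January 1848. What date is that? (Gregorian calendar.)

January 30, 1848

January 1, 1848 is a Saturday.
The first Sunday is therefore January 2 (1 days later).
The fifth Sunday is 2 + 4×7 = January 30.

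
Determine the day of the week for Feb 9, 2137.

Doomsday rule: the anchor day for the 2100s is Sunday. For year 37: 37÷12 = 3 r 1, and 1÷4 = 0, so 3+1+0 = 4.
Sunday + 4 ≡ Thursday — that's 2137's doomsday.
In February the doomsday date is Feb 28 (2137 is not a leap year).
Feb 9 is 19 days before Feb 28; 19 mod 7 = 5, so Thursday − 5 = Saturday.

Saturday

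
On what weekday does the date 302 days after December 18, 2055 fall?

Sunday

First find the weekday of Dec 18, 2055. Doomsday rule: the anchor day for the 2000s is Tuesday. For year 55: 55÷12 = 4 r 7, and 7÷4 = 1, so 4+7+1 = 12.
Tuesday + 12 ≡ Sunday — that's 2055's doomsday.
In December the doomsday date is Dec 12.
Dec 18 is 6 days after Dec 12; 6 mod 7 = 6, so Sunday + 6 = Saturday.
302 mod 7 = 1, so 302 days after a Saturday is Saturday + 1 = Sunday.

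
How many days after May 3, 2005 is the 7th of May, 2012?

2561

May 3, 2005 → May 3, 2006: 365 days.
May 3, 2006 → May 3, 2007: 365 days.
May 3, 2007 → May 3, 2008: 366 days (Feb 29, 2008 is in that span).
May 3, 2008 → May 3, 2009: 365 days.
May 3, 2009 → May 3, 2010: 365 days.
May 3, 2010 → May 3, 2011: 365 days.
May 3, 2011 → Jun 3, 2011: 31 days (May has 31).
Jun 3, 2011 → Jul 3, 2011: 30 days (June has 30).
Jul 3, 2011 → Aug 3, 2011: 31 days (July has 31).
Aug 3, 2011 → Sep 3, 2011: 31 days (August has 31).
Sep 3, 2011 → Oct 3, 2011: 30 days (September has 30).
Oct 3, 2011 → Nov 3, 2011: 31 days (October has 31).
Nov 3, 2011 → Dec 3, 2011: 30 days (November has 30).
Dec 3, 2011 → Jan 3, 2012: 31 days (December has 31).
Jan 3, 2012 → Feb 3, 2012: 31 days (January has 31).
Feb 3, 2012 → Mar 3, 2012: 29 days (February has 29).
Mar 3, 2012 → Apr 3, 2012: 31 days (March has 31).
Apr 3, 2012 → May 3, 2012: 30 days (April has 30).
May 3, 2012 → May 7, 2012: 4 days.
Total: 2561 days.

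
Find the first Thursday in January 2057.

January 4, 2057

January 1, 2057 is a Monday.
The first Thursday is therefore January 4 (3 days later).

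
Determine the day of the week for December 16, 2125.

Doomsday rule: the anchor day for the 2100s is Sunday. For year 25: 25÷12 = 2 r 1, and 1÷4 = 0, so 2+1+0 = 3.
Sunday + 3 ≡ Wednesday — that's 2125's doomsday.
In December the doomsday date is Dec 12.
Dec 16 is 4 days after Dec 12; 4 mod 7 = 4, so Wednesday + 4 = Sunday.

Sunday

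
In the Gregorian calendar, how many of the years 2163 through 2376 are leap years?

Multiples of 4 in [2163,2376]: 54.
Of those, multiples of 100: 2 (not leap unless ÷400).
Multiples of 400: 0.
Leap years = 54 − 2 + 0 = 52.

52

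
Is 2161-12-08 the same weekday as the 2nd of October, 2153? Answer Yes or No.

From Oct 2, 2153 to Dec 8, 2161 is 2989 days.
2989 mod 7 = 0, so they are the same weekday.
(Oct 2, 2153 is a Tuesday; Dec 8, 2161 is a Tuesday.)

Yes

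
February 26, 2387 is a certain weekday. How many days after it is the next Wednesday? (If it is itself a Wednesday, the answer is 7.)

Feb 26, 2387 is a Thursday.
From Thursday to the next Wednesday is 6 days.

6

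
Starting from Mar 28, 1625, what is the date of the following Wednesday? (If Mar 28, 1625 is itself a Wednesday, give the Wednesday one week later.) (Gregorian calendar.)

Mar 28, 1625 is a Friday.
From Friday to the next Wednesday is 5 days.
Mar 28, 1625 + 5 = Apr 2, 1625.

April 2, 1625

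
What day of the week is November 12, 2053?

January 1, 2053 is a Wednesday.
Jan 1, 2053 → Feb 1, 2053: 31 days (January has 31).
Feb 1, 2053 → Mar 1, 2053: 28 days (February has 28).
Mar 1, 2053 → Apr 1, 2053: 31 days (March has 31).
Apr 1, 2053 → May 1, 2053: 30 days (April has 30).
May 1, 2053 → Jun 1, 2053: 31 days (May has 31).
Jun 1, 2053 → Jul 1, 2053: 30 days (June has 30).
Jul 1, 2053 → Aug 1, 2053: 31 days (July has 31).
Aug 1, 2053 → Sep 1, 2053: 31 days (August has 31).
Sep 1, 2053 → Oct 1, 2053: 30 days (September has 30).
Oct 1, 2053 → Nov 1, 2053: 31 days (October has 31).
Nov 1, 2053 → Nov 12, 2053: 11 days.
Total: 315 days.
315 mod 7 = 0, so Wednesday + 0 = Wednesday.

Wednesday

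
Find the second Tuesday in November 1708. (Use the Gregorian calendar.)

November 1, 1708 is a Thursday.
The first Tuesday is therefore November 6 (5 days later).
The second Tuesday is 6 + 1×7 = November 13.

November 13, 1708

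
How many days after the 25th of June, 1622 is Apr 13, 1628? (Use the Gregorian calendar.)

Jun 25, 1622 → Jun 25, 1623: 365 days.
Jun 25, 1623 → Jun 25, 1624: 366 days (Feb 29, 1624 is in that span).
Jun 25, 1624 → Jun 25, 1625: 365 days.
Jun 25, 1625 → Jun 25, 1626: 365 days.
Jun 25, 1626 → Jun 25, 1627: 365 days.
Jun 25, 1627 → Jul 25, 1627: 30 days (June has 30).
Jul 25, 1627 → Aug 25, 1627: 31 days (July has 31).
Aug 25, 1627 → Sep 25, 1627: 31 days (August has 31).
Sep 25, 1627 → Oct 25, 1627: 30 days (September has 30).
Oct 25, 1627 → Nov 25, 1627: 31 days (October has 31).
Nov 25, 1627 → Dec 25, 1627: 30 days (November has 30).
Dec 25, 1627 → Jan 25, 1628: 31 days (December has 31).
Jan 25, 1628 → Feb 25, 1628: 31 days (January has 31).
Feb 25, 1628 → Mar 25, 1628: 29 days (February has 29).
Mar 25, 1628 → Apr 13, 1628: 19 days.
Total: 2119 days.

2119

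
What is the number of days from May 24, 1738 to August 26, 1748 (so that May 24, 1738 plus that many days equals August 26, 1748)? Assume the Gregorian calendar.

3747

May 24, 1738 → May 24, 1739: 365 days.
May 24, 1739 → May 24, 1740: 366 days (Feb 29, 1740 is in that span).
May 24, 1740 → May 24, 1741: 365 days.
May 24, 1741 → May 24, 1742: 365 days.
May 24, 1742 → May 24, 1743: 365 days.
May 24, 1743 → May 24, 1744: 366 days (Feb 29, 1744 is in that span).
May 24, 1744 → May 24, 1745: 365 days.
May 24, 1745 → May 24, 1746: 365 days.
May 24, 1746 → May 24, 1747: 365 days.
May 24, 1747 → May 24, 1748: 366 days (Feb 29, 1748 is in that span).
May 24, 1748 → Jun 24, 1748: 31 days (May has 31).
Jun 24, 1748 → Jul 24, 1748: 30 days (June has 30).
Jul 24, 1748 → Aug 24, 1748: 31 days (July has 31).
Aug 24, 1748 → Aug 26, 1748: 2 days.
Total: 3747 days.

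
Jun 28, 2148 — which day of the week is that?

Friday

Doomsday rule: the anchor day for the 2100s is Sunday. For year 48: 48÷12 = 4 r 0, and 0÷4 = 0, so 4+0+0 = 4.
Sunday + 4 ≡ Thursday — that's 2148's doomsday.
In June the doomsday date is Jun 6.
Jun 28 is 22 days after Jun 6; 22 mod 7 = 1, so Thursday + 1 = Friday.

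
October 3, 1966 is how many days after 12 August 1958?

2974

Aug 12, 1958 → Aug 12, 1959: 365 days.
Aug 12, 1959 → Aug 12, 1960: 366 days (Feb 29, 1960 is in that span).
Aug 12, 1960 → Aug 12, 1961: 365 days.
Aug 12, 1961 → Aug 12, 1962: 365 days.
Aug 12, 1962 → Aug 12, 1963: 365 days.
Aug 12, 1963 → Aug 12, 1964: 366 days (Feb 29, 1964 is in that span).
Aug 12, 1964 → Aug 12, 1965: 365 days.
Aug 12, 1965 → Aug 12, 1966: 365 days.
Aug 12, 1966 → Sep 12, 1966: 31 days (August has 31).
Sep 12, 1966 → Oct 3, 1966: 21 days.
Total: 2974 days.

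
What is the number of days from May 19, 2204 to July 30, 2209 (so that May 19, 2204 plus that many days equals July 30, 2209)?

1898

May 19, 2204 → May 19, 2205: 365 days.
May 19, 2205 → May 19, 2206: 365 days.
May 19, 2206 → May 19, 2207: 365 days.
May 19, 2207 → May 19, 2208: 366 days (Feb 29, 2208 is in that span).
May 19, 2208 → May 19, 2209: 365 days.
May 19, 2209 → Jun 19, 2209: 31 days (May has 31).
Jun 19, 2209 → Jul 19, 2209: 30 days (June has 30).
Jul 19, 2209 → Jul 30, 2209: 11 days.
Total: 1898 days.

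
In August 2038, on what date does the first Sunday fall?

August 1, 2038 is a Sunday.
The first Sunday is therefore August 1 (same day).

August 1, 2038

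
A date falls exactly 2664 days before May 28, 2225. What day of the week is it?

May 28, 2225 is a Saturday.
2664 mod 7 = 4, so 2664 days before a Saturday is Saturday − 4 = Tuesday.

Tuesday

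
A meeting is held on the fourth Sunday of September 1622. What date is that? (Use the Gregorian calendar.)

September 1, 1622 is a Thursday.
The first Sunday is therefore September 4 (3 days later).
The fourth Sunday is 4 + 3×7 = September 25.

September 25, 1622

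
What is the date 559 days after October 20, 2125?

May 2, 2127

+365 (one year) → Oct 20, 2126 (194 left).
Oct has 31 days: +12 → Nov 1, 2126 (182 left).
Nov has 30 days: +30 → Dec 1, 2126 (152 left).
Dec has 31 days: +31 → Jan 1, 2127 (121 left).
Jan has 31 days: +31 → Feb 1, 2127 (90 left).
Feb has 28 days: +28 → Mar 1, 2127 (62 left).
Mar has 31 days: +31 → Apr 1, 2127 (31 left).
Apr has 30 days: +30 → May 1, 2127 (1 left).
+1 → May 2, 2127.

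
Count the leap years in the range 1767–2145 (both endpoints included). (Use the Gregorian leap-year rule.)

Multiples of 4 in [1767,2145]: 95.
Of those, multiples of 100: 4 (not leap unless ÷400).
Multiples of 400: 1.
Leap years = 95 − 4 + 1 = 92.

92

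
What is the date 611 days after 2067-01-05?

September 7, 2068

+365 (one year) → Jan 5, 2068 (246 left).
Jan has 31 days: +27 → Feb 1, 2068 (219 left).
Feb has 29 days: +29 → Mar 1, 2068 (190 left).
Mar has 31 days: +31 → Apr 1, 2068 (159 left).
Apr has 30 days: +30 → May 1, 2068 (129 left).
May has 31 days: +31 → Jun 1, 2068 (98 left).
Jun has 30 days: +30 → Jul 1, 2068 (68 left).
Jul has 31 days: +31 → Aug 1, 2068 (37 left).
Aug has 31 days: +31 → Sep 1, 2068 (6 left).
+6 → Sep 7, 2068.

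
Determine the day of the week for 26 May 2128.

Doomsday rule: the anchor day for the 2100s is Sunday. For year 28: 28÷12 = 2 r 4, and 4÷4 = 1, so 2+4+1 = 7.
Sunday + 7 ≡ Sunday — that's 2128's doomsday.
In May the doomsday date is May 9.
May 26 is 17 days after May 9; 17 mod 7 = 3, so Sunday + 3 = Wednesday.

Wednesday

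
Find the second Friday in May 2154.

May 10, 2154

May 1, 2154 is a Wednesday.
The first Friday is therefore May 3 (2 days later).
The second Friday is 3 + 1×7 = May 10.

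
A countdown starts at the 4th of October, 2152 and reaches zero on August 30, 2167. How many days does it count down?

Oct 4, 2152 → Oct 4, 2153: 365 days.
Oct 4, 2153 → Oct 4, 2154: 365 days.
Oct 4, 2154 → Oct 4, 2155: 365 days.
Oct 4, 2155 → Oct 4, 2156: 366 days (Feb 29, 2156 is in that span).
Oct 4, 2156 → Oct 4, 2157: 365 days.
Oct 4, 2157 → Oct 4, 2158: 365 days.
Oct 4, 2158 → Oct 4, 2159: 365 days.
Oct 4, 2159 → Oct 4, 2160: 366 days (Feb 29, 2160 is in that span).
Oct 4, 2160 → Oct 4, 2161: 365 days.
Oct 4, 2161 → Oct 4, 2162: 365 days.
Oct 4, 2162 → Oct 4, 2163: 365 days.
Oct 4, 2163 → Oct 4, 2164: 366 days (Feb 29, 2164 is in that span).
Oct 4, 2164 → Oct 4, 2165: 365 days.
Oct 4, 2165 → Oct 4, 2166: 365 days.
Oct 4, 2166 → Nov 4, 2166: 31 days (October has 31).
Nov 4, 2166 → Dec 4, 2166: 30 days (November has 30).
Dec 4, 2166 → Jan 4, 2167: 31 days (December has 31).
Jan 4, 2167 → Feb 4, 2167: 31 days (January has 31).
Feb 4, 2167 → Mar 4, 2167: 28 days (February has 28).
Mar 4, 2167 → Apr 4, 2167: 31 days (March has 31).
Apr 4, 2167 → May 4, 2167: 30 days (April has 30).
May 4, 2167 → Jun 4, 2167: 31 days (May has 31).
Jun 4, 2167 → Jul 4, 2167: 30 days (June has 30).
Jul 4, 2167 → Aug 4, 2167: 31 days (July has 31).
Aug 4, 2167 → Aug 30, 2167: 26 days.
Total: 5443 days.

5443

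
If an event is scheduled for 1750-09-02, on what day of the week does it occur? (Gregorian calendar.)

Doomsday rule: the anchor day for the 1700s is Sunday. For year 50: 50÷12 = 4 r 2, and 2÷4 = 0, so 4+2+0 = 6.
Sunday + 6 ≡ Saturday — that's 1750's doomsday.
In September the doomsday date is Sep 5.
Sep 2 is 3 days before Sep 5; 3 mod 7 = 3, so Saturday − 3 = Wednesday.

Wednesday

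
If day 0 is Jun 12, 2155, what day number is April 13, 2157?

Jun 12, 2155 → Jun 12, 2156: 366 days (Feb 29, 2156 is in that span).
Jun 12, 2156 → Jul 12, 2156: 30 days (June has 30).
Jul 12, 2156 → Aug 12, 2156: 31 days (July has 31).
Aug 12, 2156 → Sep 12, 2156: 31 days (August has 31).
Sep 12, 2156 → Oct 12, 2156: 30 days (September has 30).
Oct 12, 2156 → Nov 12, 2156: 31 days (October has 31).
Nov 12, 2156 → Dec 12, 2156: 30 days (November has 30).
Dec 12, 2156 → Jan 12, 2157: 31 days (December has 31).
Jan 12, 2157 → Feb 12, 2157: 31 days (January has 31).
Feb 12, 2157 → Mar 12, 2157: 28 days (February has 28).
Mar 12, 2157 → Apr 12, 2157: 31 days (March has 31).
Apr 12, 2157 → Apr 13, 2157: 1 days.
Total: 671 days.

671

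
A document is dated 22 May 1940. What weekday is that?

Wednesday

Doomsday rule: the anchor day for the 1900s is Wednesday. For year 40: 40÷12 = 3 r 4, and 4÷4 = 1, so 3+4+1 = 8.
Wednesday + 8 ≡ Thursday — that's 1940's doomsday.
In May the doomsday date is May 9.
May 22 is 13 days after May 9; 13 mod 7 = 6, so Thursday + 6 = Wednesday.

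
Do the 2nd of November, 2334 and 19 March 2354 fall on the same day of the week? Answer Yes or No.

Yes

From Nov 2, 2334 to Mar 19, 2354 is 7077 days.
7077 mod 7 = 0, so they are the same weekday.
(Nov 2, 2334 is a Friday; Mar 19, 2354 is a Friday.)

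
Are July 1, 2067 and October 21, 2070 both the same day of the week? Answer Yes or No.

From Jul 1, 2067 to Oct 21, 2070 is 1208 days.
1208 mod 7 = 4, so they are different weekdays.
(Jul 1, 2067 is a Friday; Oct 21, 2070 is a Tuesday.)

No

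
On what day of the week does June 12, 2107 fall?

Sunday

Doomsday rule: the anchor day for the 2100s is Sunday. For year 07: 7÷12 = 0 r 7, and 7÷4 = 1, so 0+7+1 = 8.
Sunday + 8 ≡ Monday — that's 2107's doomsday.
In June the doomsday date is Jun 6.
Jun 12 is 6 days after Jun 6; 6 mod 7 = 6, so Monday + 6 = Sunday.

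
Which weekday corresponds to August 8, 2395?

Doomsday rule: the anchor day for the 2300s is Wednesday. For year 95: 95÷12 = 7 r 11, and 11÷4 = 2, so 7+11+2 = 20.
Wednesday + 20 ≡ Tuesday — that's 2395's doomsday.
In August the doomsday date is Aug 8.
Aug 8 is the doomsday itself: Tuesday.

Tuesday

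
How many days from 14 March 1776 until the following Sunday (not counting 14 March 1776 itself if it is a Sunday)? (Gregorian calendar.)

3

Mar 14, 1776 is a Thursday.
From Thursday to the next Sunday is 3 days.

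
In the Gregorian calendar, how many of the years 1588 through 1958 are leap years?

Multiples of 4 in [1588,1958]: 93.
Of those, multiples of 100: 4 (not leap unless ÷400).
Multiples of 400: 1.
Leap years = 93 − 4 + 1 = 90.

90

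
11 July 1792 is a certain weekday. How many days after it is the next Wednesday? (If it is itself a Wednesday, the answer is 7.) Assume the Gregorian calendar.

Jul 11, 1792 is a Wednesday.
From Wednesday to the next Wednesday is 7 days.

7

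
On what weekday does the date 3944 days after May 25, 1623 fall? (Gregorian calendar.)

May 25, 1623 is a Thursday.
3944 mod 7 = 3, so 3944 days after a Thursday is Thursday + 3 = Sunday.

Sunday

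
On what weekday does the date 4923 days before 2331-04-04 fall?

Apr 4, 2331 is a Saturday.
4923 mod 7 = 2, so 4923 days before a Saturday is Saturday − 2 = Thursday.

Thursday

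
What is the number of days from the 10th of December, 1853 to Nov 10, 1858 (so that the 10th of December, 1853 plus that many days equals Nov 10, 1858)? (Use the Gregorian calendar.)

Dec 10, 1853 → Dec 10, 1854: 365 days.
Dec 10, 1854 → Dec 10, 1855: 365 days.
Dec 10, 1855 → Dec 10, 1856: 366 days (Feb 29, 1856 is in that span).
Dec 10, 1856 → Dec 10, 1857: 365 days.
Dec 10, 1857 → Jan 10, 1858: 31 days (December has 31).
Jan 10, 1858 → Feb 10, 1858: 31 days (January has 31).
Feb 10, 1858 → Mar 10, 1858: 28 days (February has 28).
Mar 10, 1858 → Apr 10, 1858: 31 days (March has 31).
Apr 10, 1858 → May 10, 1858: 30 days (April has 30).
May 10, 1858 → Jun 10, 1858: 31 days (May has 31).
Jun 10, 1858 → Jul 10, 1858: 30 days (June has 30).
Jul 10, 1858 → Aug 10, 1858: 31 days (July has 31).
Aug 10, 1858 → Sep 10, 1858: 31 days (August has 31).
Sep 10, 1858 → Oct 10, 1858: 30 days (September has 30).
Oct 10, 1858 → Nov 10, 1858: 31 days.
Total: 1796 days.

1796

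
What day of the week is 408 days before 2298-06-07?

Sunday

Jun 7, 2298 is a Tuesday.
408 mod 7 = 2, so 408 days before a Tuesday is Tuesday − 2 = Sunday.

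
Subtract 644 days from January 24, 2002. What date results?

−365 (one year) → Jan 24, 2001 (279 left).
−24 → Dec 31, 2000 (end of Dec, 31 days; 255 left).
−31 → Nov 30, 2000 (end of Nov, 30 days; 224 left).
−30 → Oct 31, 2000 (end of Oct, 31 days; 194 left).
−31 → Sep 30, 2000 (end of Sep, 30 days; 163 left).
−30 → Aug 31, 2000 (end of Aug, 31 days; 133 left).
−31 → Jul 31, 2000 (end of Jul, 31 days; 102 left).
−31 → Jun 30, 2000 (end of Jun, 30 days; 71 left).
−30 → May 31, 2000 (end of May, 31 days; 41 left).
−31 → Apr 30, 2000 (end of Apr, 30 days; 10 left).
−10 → Apr 20, 2000.

April 20, 2000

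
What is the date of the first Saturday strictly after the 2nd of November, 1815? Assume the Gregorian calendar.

Nov 2, 1815 is a Thursday.
From Thursday to the next Saturday is 2 days.
Nov 2, 1815 + 2 = Nov 4, 1815.

November 4, 1815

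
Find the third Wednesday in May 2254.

May 1, 2254 is a Monday.
The first Wednesday is therefore May 3 (2 days later).
The third Wednesday is 3 + 2×7 = May 17.

May 17, 2254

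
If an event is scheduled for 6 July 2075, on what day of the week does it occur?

Saturday

Doomsday rule: the anchor day for the 2000s is Tuesday. For year 75: 75÷12 = 6 r 3, and 3÷4 = 0, so 6+3+0 = 9.
Tuesday + 9 ≡ Thursday — that's 2075's doomsday.
In July the doomsday date is Jul 11.
Jul 6 is 5 days before Jul 11; 5 mod 7 = 5, so Thursday − 5 = Saturday.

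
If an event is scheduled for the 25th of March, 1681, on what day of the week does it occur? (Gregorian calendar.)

Tuesday

Doomsday rule: the anchor day for the 1600s is Tuesday. For year 81: 81÷12 = 6 r 9, and 9÷4 = 2, so 6+9+2 = 17.
Tuesday + 17 ≡ Friday — that's 1681's doomsday.
In March the doomsday date is Mar 14.
Mar 25 is 11 days after Mar 14; 11 mod 7 = 4, so Friday + 4 = Tuesday.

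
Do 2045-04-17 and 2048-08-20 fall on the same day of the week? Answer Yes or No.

From Apr 17, 2045 to Aug 20, 2048 is 1221 days.
1221 mod 7 = 3, so they are different weekdays.
(Apr 17, 2045 is a Monday; Aug 20, 2048 is a Thursday.)

No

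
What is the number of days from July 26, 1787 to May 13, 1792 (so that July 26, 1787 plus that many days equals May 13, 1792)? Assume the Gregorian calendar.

Jul 26, 1787 → Jul 26, 1788: 366 days (Feb 29, 1788 is in that span).
Jul 26, 1788 → Jul 26, 1789: 365 days.
Jul 26, 1789 → Jul 26, 1790: 365 days.
Jul 26, 1790 → Jul 26, 1791: 365 days.
Jul 26, 1791 → Aug 26, 1791: 31 days (July has 31).
Aug 26, 1791 → Sep 26, 1791: 31 days (August has 31).
Sep 26, 1791 → Oct 26, 1791: 30 days (September has 30).
Oct 26, 1791 → Nov 26, 1791: 31 days (October has 31).
Nov 26, 1791 → Dec 26, 1791: 30 days (November has 30).
Dec 26, 1791 → Jan 26, 1792: 31 days (December has 31).
Jan 26, 1792 → Feb 26, 1792: 31 days (January has 31).
Feb 26, 1792 → Mar 26, 1792: 29 days (February has 29).
Mar 26, 1792 → Apr 26, 1792: 31 days (March has 31).
Apr 26, 1792 → May 13, 1792: 17 days.
Total: 1753 days.

1753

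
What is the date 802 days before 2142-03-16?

January 4, 2140

−365 (one year) → Mar 16, 2141 (437 left).
−365 (one year) → Mar 16, 2140 (72 left).
−16 → Feb 29, 2140 (end of Feb, 29 days; 56 left).
−29 → Jan 31, 2140 (end of Jan, 31 days; 27 left).
−27 → Jan 4, 2140.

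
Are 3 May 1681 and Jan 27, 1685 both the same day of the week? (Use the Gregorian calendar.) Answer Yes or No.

Yes

From May 3, 1681 to Jan 27, 1685 is 1365 days.
1365 mod 7 = 0, so they are the same weekday.
(May 3, 1681 is a Saturday; Jan 27, 1685 is a Saturday.)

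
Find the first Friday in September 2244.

September 1, 2244 is a Sunday.
The first Friday is therefore September 6 (5 days later).

September 6, 2244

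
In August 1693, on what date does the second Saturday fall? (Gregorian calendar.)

August 1, 1693 is a Saturday.
The first Saturday is therefore August 1 (same day).
The second Saturday is 1 + 1×7 = August 8.

August 8, 1693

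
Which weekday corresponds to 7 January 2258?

Thursday

Doomsday rule: the anchor day for the 2200s is Friday. For year 58: 58÷12 = 4 r 10, and 10÷4 = 2, so 4+10+2 = 16.
Friday + 16 ≡ Sunday — that's 2258's doomsday.
In January the doomsday date is Jan 3 (2258 is not a leap year).
Jan 7 is 4 days after Jan 3; 4 mod 7 = 4, so Sunday + 4 = Thursday.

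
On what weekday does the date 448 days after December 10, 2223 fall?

First find the weekday of Dec 10, 2223. Doomsday rule: the anchor day for the 2200s is Friday. For year 23: 23÷12 = 1 r 11, and 11÷4 = 2, so 1+11+2 = 14.
Friday + 14 ≡ Friday — that's 2223's doomsday.
In December the doomsday date is Dec 12.
Dec 10 is 2 days before Dec 12; 2 mod 7 = 2, so Friday − 2 = Wednesday.
448 mod 7 = 0, so 448 days after a Wednesday is Wednesday + 0 = Wednesday.

Wednesday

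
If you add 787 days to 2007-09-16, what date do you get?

November 11, 2009

+366 (one year; includes Feb 29, 2008) → Sep 16, 2008 (421 left).
+365 (one year) → Sep 16, 2009 (56 left).
Sep has 30 days: +15 → Oct 1, 2009 (41 left).
Oct has 31 days: +31 → Nov 1, 2009 (10 left).
+10 → Nov 11, 2009.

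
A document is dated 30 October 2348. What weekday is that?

Saturday

Doomsday rule: the anchor day for the 2300s is Wednesday. For year 48: 48÷12 = 4 r 0, and 0÷4 = 0, so 4+0+0 = 4.
Wednesday + 4 ≡ Sunday — that's 2348's doomsday.
In October the doomsday date is Oct 10.
Oct 30 is 20 days after Oct 10; 20 mod 7 = 6, so Sunday + 6 = Saturday.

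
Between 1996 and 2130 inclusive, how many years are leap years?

33

Multiples of 4 in [1996,2130]: 34.
Of those, multiples of 100: 2 (not leap unless ÷400).
Multiples of 400: 1.
Leap years = 34 − 2 + 1 = 33.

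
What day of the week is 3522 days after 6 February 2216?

Wednesday

First find the weekday of Feb 6, 2216. Doomsday rule: the anchor day for the 2200s is Friday. For year 16: 16÷12 = 1 r 4, and 4÷4 = 1, so 1+4+1 = 6.
Friday + 6 ≡ Thursday — that's 2216's doomsday.
In February the doomsday date is Feb 29 (2216 is a leap year (divisible by 4)).
Feb 6 is 23 days before Feb 29; 23 mod 7 = 2, so Thursday − 2 = Tuesday.
3522 mod 7 = 1, so 3522 days after a Tuesday is Tuesday + 1 = Wednesday.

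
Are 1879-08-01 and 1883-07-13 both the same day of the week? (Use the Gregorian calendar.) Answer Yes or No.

Yes

From Aug 1, 1879 to Jul 13, 1883 is 1442 days.
1442 mod 7 = 0, so they are the same weekday.
(Aug 1, 1879 is a Friday; Jul 13, 1883 is a Friday.)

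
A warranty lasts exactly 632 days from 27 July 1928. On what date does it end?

+365 (one year) → Jul 27, 1929 (267 left).
Jul has 31 days: +5 → Aug 1, 1929 (262 left).
Aug has 31 days: +31 → Sep 1, 1929 (231 left).
Sep has 30 days: +30 → Oct 1, 1929 (201 left).
Oct has 31 days: +31 → Nov 1, 1929 (170 left).
Nov has 30 days: +30 → Dec 1, 1929 (140 left).
Dec has 31 days: +31 → Jan 1, 1930 (109 left).
Jan has 31 days: +31 → Feb 1, 1930 (78 left).
Feb has 28 days: +28 → Mar 1, 1930 (50 left).
Mar has 31 days: +31 → Apr 1, 1930 (19 left).
+19 → Apr 20, 1930.

April 20, 1930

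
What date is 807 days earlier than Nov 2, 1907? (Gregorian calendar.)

August 17, 1905

−365 (one year) → Nov 2, 1906 (442 left).
−365 (one year) → Nov 2, 1905 (77 left).
−2 → Oct 31, 1905 (end of Oct, 31 days; 75 left).
−31 → Sep 30, 1905 (end of Sep, 30 days; 44 left).
−30 → Aug 31, 1905 (end of Aug, 31 days; 14 left).
−14 → Aug 17, 1905.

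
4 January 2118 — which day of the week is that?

Tuesday

Doomsday rule: the anchor day for the 2100s is Sunday. For year 18: 18÷12 = 1 r 6, and 6÷4 = 1, so 1+6+1 = 8.
Sunday + 8 ≡ Monday — that's 2118's doomsday.
In January the doomsday date is Jan 3 (2118 is not a leap year).
Jan 4 is 1 day after Jan 3; 1 mod 7 = 1, so Monday + 1 = Tuesday.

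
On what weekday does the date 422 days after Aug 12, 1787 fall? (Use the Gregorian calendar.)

Aug 12, 1787 is a Sunday.
422 mod 7 = 2, so 422 days after a Sunday is Sunday + 2 = Tuesday.

Tuesday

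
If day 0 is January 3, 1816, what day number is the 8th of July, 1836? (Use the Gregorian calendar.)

Jan 3, 1816 → Jan 3, 1817: 366 days (Feb 29, 1816 is in that span).
Jan 3, 1817 → Jan 3, 1818: 365 days.
Jan 3, 1818 → Jan 3, 1819: 365 days.
Jan 3, 1819 → Jan 3, 1820: 365 days.
Jan 3, 1820 → Jan 3, 1821: 366 days (Feb 29, 1820 is in that span).
Jan 3, 1821 → Jan 3, 1822: 365 days.
Jan 3, 1822 → Jan 3, 1823: 365 days.
Jan 3, 1823 → Jan 3, 1824: 365 days.
Jan 3, 1824 → Jan 3, 1825: 366 days (Feb 29, 1824 is in that span).
Jan 3, 1825 → Jan 3, 1826: 365 days.
Jan 3, 1826 → Jan 3, 1827: 365 days.
Jan 3, 1827 → Jan 3, 1828: 365 days.
Jan 3, 1828 → Jan 3, 1829: 366 days (Feb 29, 1828 is in that span).
Jan 3, 1829 → Jan 3, 1830: 365 days.
Jan 3, 1830 → Jan 3, 1831: 365 days.
Jan 3, 1831 → Jan 3, 1832: 365 days.
Jan 3, 1832 → Jan 3, 1833: 366 days (Feb 29, 1832 is in that span).
Jan 3, 1833 → Jan 3, 1834: 365 days.
Jan 3, 1834 → Jan 3, 1835: 365 days.
Jan 3, 1835 → Jan 3, 1836: 365 days.
Jan 3, 1836 → Feb 3, 1836: 31 days (January has 31).
Feb 3, 1836 → Mar 3, 1836: 29 days (February has 29).
Mar 3, 1836 → Apr 3, 1836: 31 days (March has 31).
Apr 3, 1836 → May 3, 1836: 30 days (April has 30).
May 3, 1836 → Jun 3, 1836: 31 days (May has 31).
Jun 3, 1836 → Jul 3, 1836: 30 days (June has 30).
Jul 3, 1836 → Jul 8, 1836: 5 days.
Total: 7492 days.

7492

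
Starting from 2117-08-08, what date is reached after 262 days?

Aug has 31 days: +24 → Sep 1, 2117 (238 left).
Sep has 30 days: +30 → Oct 1, 2117 (208 left).
Oct has 31 days: +31 → Nov 1, 2117 (177 left).
Nov has 30 days: +30 → Dec 1, 2117 (147 left).
Dec has 31 days: +31 → Jan 1, 2118 (116 left).
Jan has 31 days: +31 → Feb 1, 2118 (85 left).
Feb has 28 days: +28 → Mar 1, 2118 (57 left).
Mar has 31 days: +31 → Apr 1, 2118 (26 left).
+26 → Apr 27, 2118.

April 27, 2118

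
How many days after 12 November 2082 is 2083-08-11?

272

Nov 12, 2082 → Dec 12, 2082: 30 days (November has 30).
Dec 12, 2082 → Jan 12, 2083: 31 days (December has 31).
Jan 12, 2083 → Feb 12, 2083: 31 days (January has 31).
Feb 12, 2083 → Mar 12, 2083: 28 days (February has 28).
Mar 12, 2083 → Apr 12, 2083: 31 days (March has 31).
Apr 12, 2083 → May 12, 2083: 30 days (April has 30).
May 12, 2083 → Jun 12, 2083: 31 days (May has 31).
Jun 12, 2083 → Jul 12, 2083: 30 days (June has 30).
Jul 12, 2083 → Aug 11, 2083: 30 days.
Total: 272 days.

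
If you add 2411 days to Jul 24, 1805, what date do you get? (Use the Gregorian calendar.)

+365 (one year) → Jul 24, 1806 (2046 left).
+365 (one year) → Jul 24, 1807 (1681 left).
+366 (one year; includes Feb 29, 1808) → Jul 24, 1808 (1315 left).
+365 (one year) → Jul 24, 1809 (950 left).
+365 (one year) → Jul 24, 1810 (585 left).
+365 (one year) → Jul 24, 1811 (220 left).
Jul has 31 days: +8 → Aug 1, 1811 (212 left).
Aug has 31 days: +31 → Sep 1, 1811 (181 left).
Sep has 30 days: +30 → Oct 1, 1811 (151 left).
Oct has 31 days: +31 → Nov 1, 1811 (120 left).
Nov has 30 days: +30 → Dec 1, 1811 (90 left).
Dec has 31 days: +31 → Jan 1, 1812 (59 left).
Jan has 31 days: +31 → Feb 1, 1812 (28 left).
+28 → Feb 29, 1812.

February 29, 1812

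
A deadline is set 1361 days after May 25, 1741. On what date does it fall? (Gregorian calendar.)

+365 (one year) → May 25, 1742 (996 left).
+365 (one year) → May 25, 1743 (631 left).
+366 (one year; includes Feb 29, 1744) → May 25, 1744 (265 left).
May has 31 days: +7 → Jun 1, 1744 (258 left).
Jun has 30 days: +30 → Jul 1, 1744 (228 left).
Jul has 31 days: +31 → Aug 1, 1744 (197 left).
Aug has 31 days: +31 → Sep 1, 1744 (166 left).
Sep has 30 days: +30 → Oct 1, 1744 (136 left).
Oct has 31 days: +31 → Nov 1, 1744 (105 left).
Nov has 30 days: +30 → Dec 1, 1744 (75 left).
Dec has 31 days: +31 → Jan 1, 1745 (44 left).
Jan has 31 days: +31 → Feb 1, 1745 (13 left).
+13 → Feb 14, 1745.

February 14, 1745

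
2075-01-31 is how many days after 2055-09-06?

Sep 6, 2055 → Sep 6, 2056: 366 days (Feb 29, 2056 is in that span).
Sep 6, 2056 → Sep 6, 2057: 365 days.
Sep 6, 2057 → Sep 6, 2058: 365 days.
Sep 6, 2058 → Sep 6, 2059: 365 days.
Sep 6, 2059 → Sep 6, 2060: 366 days (Feb 29, 2060 is in that span).
Sep 6, 2060 → Sep 6, 2061: 365 days.
Sep 6, 2061 → Sep 6, 2062: 365 days.
Sep 6, 2062 → Sep 6, 2063: 365 days.
Sep 6, 2063 → Sep 6, 2064: 366 days (Feb 29, 2064 is in that span).
Sep 6, 2064 → Sep 6, 2065: 365 days.
Sep 6, 2065 → Sep 6, 2066: 365 days.
Sep 6, 2066 → Sep 6, 2067: 365 days.
Sep 6, 2067 → Sep 6, 2068: 366 days (Feb 29, 2068 is in that span).
Sep 6, 2068 → Sep 6, 2069: 365 days.
Sep 6, 2069 → Sep 6, 2070: 365 days.
Sep 6, 2070 → Sep 6, 2071: 365 days.
Sep 6, 2071 → Sep 6, 2072: 366 days (Feb 29, 2072 is in that span).
Sep 6, 2072 → Sep 6, 2073: 365 days.
Sep 6, 2073 → Sep 6, 2074: 365 days.
Sep 6, 2074 → Oct 6, 2074: 30 days (September has 30).
Oct 6, 2074 → Nov 6, 2074: 31 days (October has 31).
Nov 6, 2074 → Dec 6, 2074: 30 days (November has 30).
Dec 6, 2074 → Jan 6, 2075: 31 days (December has 31).
Jan 6, 2075 → Jan 31, 2075: 25 days.
Total: 7087 days.

7087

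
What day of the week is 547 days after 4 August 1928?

Sunday

Aug 4, 1928 is a Saturday.
547 mod 7 = 1, so 547 days after a Saturday is Saturday + 1 = Sunday.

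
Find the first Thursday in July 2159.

July 1, 2159 is a Sunday.
The first Thursday is therefore July 5 (4 days later).

July 5, 2159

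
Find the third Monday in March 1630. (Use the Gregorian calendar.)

March 1, 1630 is a Friday.
The first Monday is therefore March 4 (3 days later).
The third Monday is 4 + 2×7 = March 18.

March 18, 1630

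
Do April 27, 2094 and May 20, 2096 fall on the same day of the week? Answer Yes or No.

No

From Apr 27, 2094 to May 20, 2096 is 754 days.
754 mod 7 = 5, so they are different weekdays.
(Apr 27, 2094 is a Tuesday; May 20, 2096 is a Sunday.)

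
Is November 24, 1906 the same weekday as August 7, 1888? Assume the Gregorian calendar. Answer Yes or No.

No

From Aug 7, 1888 to Nov 24, 1906 is 6682 days.
6682 mod 7 = 4, so they are different weekdays.
(Aug 7, 1888 is a Tuesday; Nov 24, 1906 is a Saturday.)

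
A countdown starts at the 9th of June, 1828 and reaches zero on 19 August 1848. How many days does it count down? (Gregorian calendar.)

Jun 9, 1828 → Jun 9, 1829: 365 days.
Jun 9, 1829 → Jun 9, 1830: 365 days.
Jun 9, 1830 → Jun 9, 1831: 365 days.
Jun 9, 1831 → Jun 9, 1832: 366 days (Feb 29, 1832 is in that span).
Jun 9, 1832 → Jun 9, 1833: 365 days.
Jun 9, 1833 → Jun 9, 1834: 365 days.
Jun 9, 1834 → Jun 9, 1835: 365 days.
Jun 9, 1835 → Jun 9, 1836: 366 days (Feb 29, 1836 is in that span).
Jun 9, 1836 → Jun 9, 1837: 365 days.
Jun 9, 1837 → Jun 9, 1838: 365 days.
Jun 9, 1838 → Jun 9, 1839: 365 days.
Jun 9, 1839 → Jun 9, 1840: 366 days (Feb 29, 1840 is in that span).
Jun 9, 1840 → Jun 9, 1841: 365 days.
Jun 9, 1841 → Jun 9, 1842: 365 days.
Jun 9, 1842 → Jun 9, 1843: 365 days.
Jun 9, 1843 → Jun 9, 1844: 366 days (Feb 29, 1844 is in that span).
Jun 9, 1844 → Jun 9, 1845: 365 days.
Jun 9, 1845 → Jun 9, 1846: 365 days.
Jun 9, 1846 → Jun 9, 1847: 365 days.
Jun 9, 1847 → Jun 9, 1848: 366 days (Feb 29, 1848 is in that span).
Jun 9, 1848 → Jul 9, 1848: 30 days (June has 30).
Jul 9, 1848 → Aug 9, 1848: 31 days (July has 31).
Aug 9, 1848 → Aug 19, 1848: 10 days.
Total: 7376 days.

7376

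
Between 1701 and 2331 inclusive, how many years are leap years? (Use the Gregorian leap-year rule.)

152

Multiples of 4 in [1701,2331]: 157.
Of those, multiples of 100: 6 (not leap unless ÷400).
Multiples of 400: 1.
Leap years = 157 − 6 + 1 = 152.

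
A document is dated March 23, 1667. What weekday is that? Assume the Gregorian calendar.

Wednesday

Doomsday rule: the anchor day for the 1600s is Tuesday. For year 67: 67÷12 = 5 r 7, and 7÷4 = 1, so 5+7+1 = 13.
Tuesday + 13 ≡ Monday — that's 1667's doomsday.
In March the doomsday date is Mar 14.
Mar 23 is 9 days after Mar 14; 9 mod 7 = 2, so Monday + 2 = Wednesday.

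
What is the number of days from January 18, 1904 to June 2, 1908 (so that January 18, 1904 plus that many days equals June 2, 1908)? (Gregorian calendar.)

1597

Jan 18, 1904 → Jan 18, 1905: 366 days (Feb 29, 1904 is in that span).
Jan 18, 1905 → Jan 18, 1906: 365 days.
Jan 18, 1906 → Jan 18, 1907: 365 days.
Jan 18, 1907 → Jan 18, 1908: 365 days.
Jan 18, 1908 → Feb 18, 1908: 31 days (January has 31).
Feb 18, 1908 → Mar 18, 1908: 29 days (February has 29).
Mar 18, 1908 → Apr 18, 1908: 31 days (March has 31).
Apr 18, 1908 → May 18, 1908: 30 days (April has 30).
May 18, 1908 → Jun 2, 1908: 15 days.
Total: 1597 days.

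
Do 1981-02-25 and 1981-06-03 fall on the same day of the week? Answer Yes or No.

Yes

From Feb 25, 1981 to Jun 3, 1981 is 98 days.
98 mod 7 = 0, so they are the same weekday.
(Feb 25, 1981 is a Wednesday; Jun 3, 1981 is a Wednesday.)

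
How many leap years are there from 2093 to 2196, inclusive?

25

Multiples of 4 in [2093,2196]: 26.
Of those, multiples of 100: 1 (not leap unless ÷400).
Multiples of 400: 0.
Leap years = 26 − 1 + 0 = 25.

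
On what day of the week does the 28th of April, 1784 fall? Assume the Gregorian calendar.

Doomsday rule: the anchor day for the 1700s is Sunday. For year 84: 84÷12 = 7 r 0, and 0÷4 = 0, so 7+0+0 = 7.
Sunday + 7 ≡ Sunday — that's 1784's doomsday.
In April the doomsday date is Apr 4.
Apr 28 is 24 days after Apr 4; 24 mod 7 = 3, so Sunday + 3 = Wednesday.

Wednesday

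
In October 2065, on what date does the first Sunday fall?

October 1, 2065 is a Thursday.
The first Sunday is therefore October 4 (3 days later).

October 4, 2065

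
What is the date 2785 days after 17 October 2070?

June 2, 2078

+365 (one year) → Oct 17, 2071 (2420 left).
+366 (one year; includes Feb 29, 2072) → Oct 17, 2072 (2054 left).
+365 (one year) → Oct 17, 2073 (1689 left).
+365 (one year) → Oct 17, 2074 (1324 left).
+365 (one year) → Oct 17, 2075 (959 left).
+366 (one year; includes Feb 29, 2076) → Oct 17, 2076 (593 left).
+365 (one year) → Oct 17, 2077 (228 left).
Oct has 31 days: +15 → Nov 1, 2077 (213 left).
Nov has 30 days: +30 → Dec 1, 2077 (183 left).
Dec has 31 days: +31 → Jan 1, 2078 (152 left).
Jan has 31 days: +31 → Feb 1, 2078 (121 left).
Feb has 28 days: +28 → Mar 1, 2078 (93 left).
Mar has 31 days: +31 → Apr 1, 2078 (62 left).
Apr has 30 days: +30 → May 1, 2078 (32 left).
May has 31 days: +31 → Jun 1, 2078 (1 left).
+1 → Jun 2, 2078.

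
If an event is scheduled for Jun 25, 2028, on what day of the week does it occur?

January 1, 2028 is a Saturday.
Jan 1, 2028 → Feb 1, 2028: 31 days (January has 31).
Feb 1, 2028 → Mar 1, 2028: 29 days (February has 29).
Mar 1, 2028 → Apr 1, 2028: 31 days (March has 31).
Apr 1, 2028 → May 1, 2028: 30 days (April has 30).
May 1, 2028 → Jun 1, 2028: 31 days (May has 31).
Jun 1, 2028 → Jun 25, 2028: 24 days.
Total: 176 days.
176 mod 7 = 1, so Saturday + 1 = Sunday.

Sunday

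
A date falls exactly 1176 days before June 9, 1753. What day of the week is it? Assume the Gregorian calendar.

Saturday

First find the weekday of Jun 9, 1753. Doomsday rule: the anchor day for the 1700s is Sunday. For year 53: 53÷12 = 4 r 5, and 5÷4 = 1, so 4+5+1 = 10.
Sunday + 10 ≡ Wednesday — that's 1753's doomsday.
In June the doomsday date is Jun 6.
Jun 9 is 3 days after Jun 6; 3 mod 7 = 3, so Wednesday + 3 = Saturday.
1176 mod 7 = 0, so 1176 days before a Saturday is Saturday − 0 = Saturday.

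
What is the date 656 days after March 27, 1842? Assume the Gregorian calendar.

January 12, 1844

+365 (one year) → Mar 27, 1843 (291 left).
Mar has 31 days: +5 → Apr 1, 1843 (286 left).
Apr has 30 days: +30 → May 1, 1843 (256 left).
May has 31 days: +31 → Jun 1, 1843 (225 left).
Jun has 30 days: +30 → Jul 1, 1843 (195 left).
Jul has 31 days: +31 → Aug 1, 1843 (164 left).
Aug has 31 days: +31 → Sep 1, 1843 (133 left).
Sep has 30 days: +30 → Oct 1, 1843 (103 left).
Oct has 31 days: +31 → Nov 1, 1843 (72 left).
Nov has 30 days: +30 → Dec 1, 1843 (42 left).
Dec has 31 days: +31 → Jan 1, 1844 (11 left).
+11 → Jan 12, 1844.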